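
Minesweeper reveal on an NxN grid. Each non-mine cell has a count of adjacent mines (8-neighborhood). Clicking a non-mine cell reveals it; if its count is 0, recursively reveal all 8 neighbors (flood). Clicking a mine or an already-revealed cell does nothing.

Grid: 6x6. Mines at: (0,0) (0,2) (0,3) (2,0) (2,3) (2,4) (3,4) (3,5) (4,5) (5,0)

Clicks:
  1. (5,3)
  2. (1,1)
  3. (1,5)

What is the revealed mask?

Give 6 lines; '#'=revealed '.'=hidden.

Click 1 (5,3) count=0: revealed 11 new [(3,1) (3,2) (3,3) (4,1) (4,2) (4,3) (4,4) (5,1) (5,2) (5,3) (5,4)] -> total=11
Click 2 (1,1) count=3: revealed 1 new [(1,1)] -> total=12
Click 3 (1,5) count=1: revealed 1 new [(1,5)] -> total=13

Answer: ......
.#...#
......
.###..
.####.
.####.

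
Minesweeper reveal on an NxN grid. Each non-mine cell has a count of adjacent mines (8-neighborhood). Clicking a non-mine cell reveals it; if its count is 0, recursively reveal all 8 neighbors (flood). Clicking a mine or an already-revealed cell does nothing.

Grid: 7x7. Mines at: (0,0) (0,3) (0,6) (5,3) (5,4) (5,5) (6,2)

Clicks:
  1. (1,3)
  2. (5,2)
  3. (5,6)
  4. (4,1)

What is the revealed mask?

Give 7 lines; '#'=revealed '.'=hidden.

Answer: .......
#######
#######
#######
#######
###...#
##.....

Derivation:
Click 1 (1,3) count=1: revealed 1 new [(1,3)] -> total=1
Click 2 (5,2) count=2: revealed 1 new [(5,2)] -> total=2
Click 3 (5,6) count=1: revealed 1 new [(5,6)] -> total=3
Click 4 (4,1) count=0: revealed 31 new [(1,0) (1,1) (1,2) (1,4) (1,5) (1,6) (2,0) (2,1) (2,2) (2,3) (2,4) (2,5) (2,6) (3,0) (3,1) (3,2) (3,3) (3,4) (3,5) (3,6) (4,0) (4,1) (4,2) (4,3) (4,4) (4,5) (4,6) (5,0) (5,1) (6,0) (6,1)] -> total=34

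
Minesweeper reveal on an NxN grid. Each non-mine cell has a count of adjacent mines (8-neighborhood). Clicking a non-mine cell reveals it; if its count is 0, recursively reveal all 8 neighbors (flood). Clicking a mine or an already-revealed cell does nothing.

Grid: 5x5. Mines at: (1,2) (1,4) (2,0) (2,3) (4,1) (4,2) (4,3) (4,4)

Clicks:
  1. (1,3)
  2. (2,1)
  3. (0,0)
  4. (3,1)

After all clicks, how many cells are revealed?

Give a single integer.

Answer: 7

Derivation:
Click 1 (1,3) count=3: revealed 1 new [(1,3)] -> total=1
Click 2 (2,1) count=2: revealed 1 new [(2,1)] -> total=2
Click 3 (0,0) count=0: revealed 4 new [(0,0) (0,1) (1,0) (1,1)] -> total=6
Click 4 (3,1) count=3: revealed 1 new [(3,1)] -> total=7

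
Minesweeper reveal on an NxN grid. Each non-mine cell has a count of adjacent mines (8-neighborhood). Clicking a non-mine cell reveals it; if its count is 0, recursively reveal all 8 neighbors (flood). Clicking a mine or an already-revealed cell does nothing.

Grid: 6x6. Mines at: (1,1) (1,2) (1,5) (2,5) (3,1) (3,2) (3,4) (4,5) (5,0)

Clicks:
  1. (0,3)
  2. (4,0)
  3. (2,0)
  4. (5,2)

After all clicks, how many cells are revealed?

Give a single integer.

Answer: 11

Derivation:
Click 1 (0,3) count=1: revealed 1 new [(0,3)] -> total=1
Click 2 (4,0) count=2: revealed 1 new [(4,0)] -> total=2
Click 3 (2,0) count=2: revealed 1 new [(2,0)] -> total=3
Click 4 (5,2) count=0: revealed 8 new [(4,1) (4,2) (4,3) (4,4) (5,1) (5,2) (5,3) (5,4)] -> total=11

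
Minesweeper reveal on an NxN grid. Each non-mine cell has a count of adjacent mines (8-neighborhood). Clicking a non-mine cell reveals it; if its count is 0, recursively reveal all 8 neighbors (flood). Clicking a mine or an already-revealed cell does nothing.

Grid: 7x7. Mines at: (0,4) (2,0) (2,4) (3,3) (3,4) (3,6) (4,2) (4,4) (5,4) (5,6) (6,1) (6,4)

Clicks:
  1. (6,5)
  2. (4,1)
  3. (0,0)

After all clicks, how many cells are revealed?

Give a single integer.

Answer: 13

Derivation:
Click 1 (6,5) count=3: revealed 1 new [(6,5)] -> total=1
Click 2 (4,1) count=1: revealed 1 new [(4,1)] -> total=2
Click 3 (0,0) count=0: revealed 11 new [(0,0) (0,1) (0,2) (0,3) (1,0) (1,1) (1,2) (1,3) (2,1) (2,2) (2,3)] -> total=13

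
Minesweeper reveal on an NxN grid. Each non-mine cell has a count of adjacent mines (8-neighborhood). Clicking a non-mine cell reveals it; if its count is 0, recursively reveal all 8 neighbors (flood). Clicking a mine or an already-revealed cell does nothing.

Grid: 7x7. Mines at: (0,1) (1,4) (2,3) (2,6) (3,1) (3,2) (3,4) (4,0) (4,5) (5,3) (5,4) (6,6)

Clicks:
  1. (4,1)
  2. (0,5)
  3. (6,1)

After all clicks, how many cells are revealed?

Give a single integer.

Answer: 8

Derivation:
Click 1 (4,1) count=3: revealed 1 new [(4,1)] -> total=1
Click 2 (0,5) count=1: revealed 1 new [(0,5)] -> total=2
Click 3 (6,1) count=0: revealed 6 new [(5,0) (5,1) (5,2) (6,0) (6,1) (6,2)] -> total=8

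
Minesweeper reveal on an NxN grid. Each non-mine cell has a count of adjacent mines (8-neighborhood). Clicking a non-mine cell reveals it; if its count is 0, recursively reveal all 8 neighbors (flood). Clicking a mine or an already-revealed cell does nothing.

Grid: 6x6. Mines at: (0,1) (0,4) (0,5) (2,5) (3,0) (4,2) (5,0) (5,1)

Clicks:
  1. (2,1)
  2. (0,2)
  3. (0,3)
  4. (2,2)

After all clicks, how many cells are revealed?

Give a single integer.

Answer: 14

Derivation:
Click 1 (2,1) count=1: revealed 1 new [(2,1)] -> total=1
Click 2 (0,2) count=1: revealed 1 new [(0,2)] -> total=2
Click 3 (0,3) count=1: revealed 1 new [(0,3)] -> total=3
Click 4 (2,2) count=0: revealed 11 new [(1,1) (1,2) (1,3) (1,4) (2,2) (2,3) (2,4) (3,1) (3,2) (3,3) (3,4)] -> total=14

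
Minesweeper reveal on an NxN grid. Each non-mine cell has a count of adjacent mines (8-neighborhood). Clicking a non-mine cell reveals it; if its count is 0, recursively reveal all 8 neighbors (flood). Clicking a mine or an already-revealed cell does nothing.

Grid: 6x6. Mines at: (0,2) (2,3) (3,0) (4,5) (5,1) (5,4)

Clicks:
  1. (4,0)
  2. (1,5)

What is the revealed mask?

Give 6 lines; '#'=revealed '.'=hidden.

Click 1 (4,0) count=2: revealed 1 new [(4,0)] -> total=1
Click 2 (1,5) count=0: revealed 10 new [(0,3) (0,4) (0,5) (1,3) (1,4) (1,5) (2,4) (2,5) (3,4) (3,5)] -> total=11

Answer: ...###
...###
....##
....##
#.....
......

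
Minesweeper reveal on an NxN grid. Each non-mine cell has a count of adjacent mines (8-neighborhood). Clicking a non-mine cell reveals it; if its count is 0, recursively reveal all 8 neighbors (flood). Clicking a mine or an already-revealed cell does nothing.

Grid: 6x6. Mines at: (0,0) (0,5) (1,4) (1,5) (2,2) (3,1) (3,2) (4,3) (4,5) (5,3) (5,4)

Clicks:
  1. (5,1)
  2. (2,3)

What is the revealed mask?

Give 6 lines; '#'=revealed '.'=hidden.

Answer: ......
......
...#..
......
###...
###...

Derivation:
Click 1 (5,1) count=0: revealed 6 new [(4,0) (4,1) (4,2) (5,0) (5,1) (5,2)] -> total=6
Click 2 (2,3) count=3: revealed 1 new [(2,3)] -> total=7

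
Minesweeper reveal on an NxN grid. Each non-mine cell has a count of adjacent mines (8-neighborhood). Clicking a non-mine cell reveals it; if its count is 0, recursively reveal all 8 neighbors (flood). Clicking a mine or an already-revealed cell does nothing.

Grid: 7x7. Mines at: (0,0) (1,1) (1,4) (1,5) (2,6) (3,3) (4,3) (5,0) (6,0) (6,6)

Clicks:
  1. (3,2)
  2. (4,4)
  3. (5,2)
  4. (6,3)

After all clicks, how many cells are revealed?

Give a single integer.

Click 1 (3,2) count=2: revealed 1 new [(3,2)] -> total=1
Click 2 (4,4) count=2: revealed 1 new [(4,4)] -> total=2
Click 3 (5,2) count=1: revealed 1 new [(5,2)] -> total=3
Click 4 (6,3) count=0: revealed 9 new [(5,1) (5,3) (5,4) (5,5) (6,1) (6,2) (6,3) (6,4) (6,5)] -> total=12

Answer: 12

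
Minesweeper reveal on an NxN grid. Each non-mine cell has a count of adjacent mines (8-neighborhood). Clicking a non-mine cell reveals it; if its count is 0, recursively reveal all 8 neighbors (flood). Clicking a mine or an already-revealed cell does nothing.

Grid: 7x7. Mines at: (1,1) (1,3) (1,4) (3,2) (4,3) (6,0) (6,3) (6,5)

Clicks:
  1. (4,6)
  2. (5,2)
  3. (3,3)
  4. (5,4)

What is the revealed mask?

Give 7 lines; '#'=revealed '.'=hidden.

Click 1 (4,6) count=0: revealed 16 new [(0,5) (0,6) (1,5) (1,6) (2,4) (2,5) (2,6) (3,4) (3,5) (3,6) (4,4) (4,5) (4,6) (5,4) (5,5) (5,6)] -> total=16
Click 2 (5,2) count=2: revealed 1 new [(5,2)] -> total=17
Click 3 (3,3) count=2: revealed 1 new [(3,3)] -> total=18
Click 4 (5,4) count=3: revealed 0 new [(none)] -> total=18

Answer: .....##
.....##
....###
...####
....###
..#.###
.......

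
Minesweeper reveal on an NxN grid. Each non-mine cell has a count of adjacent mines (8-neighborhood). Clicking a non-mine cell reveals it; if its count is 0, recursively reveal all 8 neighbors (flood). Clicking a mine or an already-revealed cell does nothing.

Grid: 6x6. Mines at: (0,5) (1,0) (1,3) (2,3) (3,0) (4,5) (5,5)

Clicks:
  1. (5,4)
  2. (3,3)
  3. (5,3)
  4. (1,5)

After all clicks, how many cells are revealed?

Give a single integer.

Answer: 15

Derivation:
Click 1 (5,4) count=2: revealed 1 new [(5,4)] -> total=1
Click 2 (3,3) count=1: revealed 1 new [(3,3)] -> total=2
Click 3 (5,3) count=0: revealed 12 new [(3,1) (3,2) (3,4) (4,0) (4,1) (4,2) (4,3) (4,4) (5,0) (5,1) (5,2) (5,3)] -> total=14
Click 4 (1,5) count=1: revealed 1 new [(1,5)] -> total=15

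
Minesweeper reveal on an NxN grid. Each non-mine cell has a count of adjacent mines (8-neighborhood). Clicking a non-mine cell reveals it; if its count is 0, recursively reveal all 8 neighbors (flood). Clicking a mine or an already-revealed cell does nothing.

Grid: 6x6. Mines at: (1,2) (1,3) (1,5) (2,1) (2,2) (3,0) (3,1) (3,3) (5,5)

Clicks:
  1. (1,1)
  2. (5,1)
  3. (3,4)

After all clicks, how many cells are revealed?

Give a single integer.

Answer: 12

Derivation:
Click 1 (1,1) count=3: revealed 1 new [(1,1)] -> total=1
Click 2 (5,1) count=0: revealed 10 new [(4,0) (4,1) (4,2) (4,3) (4,4) (5,0) (5,1) (5,2) (5,3) (5,4)] -> total=11
Click 3 (3,4) count=1: revealed 1 new [(3,4)] -> total=12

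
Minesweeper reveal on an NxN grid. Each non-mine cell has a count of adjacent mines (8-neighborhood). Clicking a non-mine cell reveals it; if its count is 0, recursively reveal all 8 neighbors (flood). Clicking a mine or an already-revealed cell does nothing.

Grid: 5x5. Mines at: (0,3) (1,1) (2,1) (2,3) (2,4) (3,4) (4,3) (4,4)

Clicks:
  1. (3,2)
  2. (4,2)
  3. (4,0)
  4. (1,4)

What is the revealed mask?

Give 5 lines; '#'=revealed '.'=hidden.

Click 1 (3,2) count=3: revealed 1 new [(3,2)] -> total=1
Click 2 (4,2) count=1: revealed 1 new [(4,2)] -> total=2
Click 3 (4,0) count=0: revealed 4 new [(3,0) (3,1) (4,0) (4,1)] -> total=6
Click 4 (1,4) count=3: revealed 1 new [(1,4)] -> total=7

Answer: .....
....#
.....
###..
###..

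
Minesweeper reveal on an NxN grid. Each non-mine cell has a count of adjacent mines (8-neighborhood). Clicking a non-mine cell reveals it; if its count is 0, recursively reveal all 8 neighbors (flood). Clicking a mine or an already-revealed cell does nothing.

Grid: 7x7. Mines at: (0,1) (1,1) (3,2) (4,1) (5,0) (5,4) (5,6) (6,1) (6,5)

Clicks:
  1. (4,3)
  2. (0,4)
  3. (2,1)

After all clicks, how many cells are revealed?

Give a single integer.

Click 1 (4,3) count=2: revealed 1 new [(4,3)] -> total=1
Click 2 (0,4) count=0: revealed 22 new [(0,2) (0,3) (0,4) (0,5) (0,6) (1,2) (1,3) (1,4) (1,5) (1,6) (2,2) (2,3) (2,4) (2,5) (2,6) (3,3) (3,4) (3,5) (3,6) (4,4) (4,5) (4,6)] -> total=23
Click 3 (2,1) count=2: revealed 1 new [(2,1)] -> total=24

Answer: 24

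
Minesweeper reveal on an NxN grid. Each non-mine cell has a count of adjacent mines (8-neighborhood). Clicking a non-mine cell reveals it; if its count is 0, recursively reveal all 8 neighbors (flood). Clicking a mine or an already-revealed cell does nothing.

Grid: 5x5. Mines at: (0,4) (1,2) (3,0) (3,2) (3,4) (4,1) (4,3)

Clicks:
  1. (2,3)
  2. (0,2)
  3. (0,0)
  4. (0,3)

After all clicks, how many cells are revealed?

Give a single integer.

Click 1 (2,3) count=3: revealed 1 new [(2,3)] -> total=1
Click 2 (0,2) count=1: revealed 1 new [(0,2)] -> total=2
Click 3 (0,0) count=0: revealed 6 new [(0,0) (0,1) (1,0) (1,1) (2,0) (2,1)] -> total=8
Click 4 (0,3) count=2: revealed 1 new [(0,3)] -> total=9

Answer: 9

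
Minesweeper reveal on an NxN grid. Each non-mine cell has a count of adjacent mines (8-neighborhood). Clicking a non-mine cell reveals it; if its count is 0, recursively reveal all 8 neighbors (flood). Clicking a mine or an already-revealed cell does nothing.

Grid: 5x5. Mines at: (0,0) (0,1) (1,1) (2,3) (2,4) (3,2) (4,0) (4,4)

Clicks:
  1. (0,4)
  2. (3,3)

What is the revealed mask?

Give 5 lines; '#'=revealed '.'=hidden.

Click 1 (0,4) count=0: revealed 6 new [(0,2) (0,3) (0,4) (1,2) (1,3) (1,4)] -> total=6
Click 2 (3,3) count=4: revealed 1 new [(3,3)] -> total=7

Answer: ..###
..###
.....
...#.
.....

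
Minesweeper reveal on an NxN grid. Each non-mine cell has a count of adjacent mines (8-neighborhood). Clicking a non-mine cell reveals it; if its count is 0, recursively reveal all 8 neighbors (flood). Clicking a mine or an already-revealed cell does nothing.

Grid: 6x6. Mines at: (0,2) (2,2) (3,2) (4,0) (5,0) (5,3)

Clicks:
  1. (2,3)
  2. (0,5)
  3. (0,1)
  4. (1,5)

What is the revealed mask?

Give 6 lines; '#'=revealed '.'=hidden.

Click 1 (2,3) count=2: revealed 1 new [(2,3)] -> total=1
Click 2 (0,5) count=0: revealed 16 new [(0,3) (0,4) (0,5) (1,3) (1,4) (1,5) (2,4) (2,5) (3,3) (3,4) (3,5) (4,3) (4,4) (4,5) (5,4) (5,5)] -> total=17
Click 3 (0,1) count=1: revealed 1 new [(0,1)] -> total=18
Click 4 (1,5) count=0: revealed 0 new [(none)] -> total=18

Answer: .#.###
...###
...###
...###
...###
....##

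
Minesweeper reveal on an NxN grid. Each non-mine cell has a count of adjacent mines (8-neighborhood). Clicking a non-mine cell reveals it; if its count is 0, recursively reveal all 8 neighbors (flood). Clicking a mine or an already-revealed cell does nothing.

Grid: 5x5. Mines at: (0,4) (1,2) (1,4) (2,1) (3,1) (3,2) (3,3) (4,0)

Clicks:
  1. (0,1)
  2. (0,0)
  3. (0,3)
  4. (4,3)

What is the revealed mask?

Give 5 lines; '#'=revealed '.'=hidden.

Answer: ##.#.
##...
.....
.....
...#.

Derivation:
Click 1 (0,1) count=1: revealed 1 new [(0,1)] -> total=1
Click 2 (0,0) count=0: revealed 3 new [(0,0) (1,0) (1,1)] -> total=4
Click 3 (0,3) count=3: revealed 1 new [(0,3)] -> total=5
Click 4 (4,3) count=2: revealed 1 new [(4,3)] -> total=6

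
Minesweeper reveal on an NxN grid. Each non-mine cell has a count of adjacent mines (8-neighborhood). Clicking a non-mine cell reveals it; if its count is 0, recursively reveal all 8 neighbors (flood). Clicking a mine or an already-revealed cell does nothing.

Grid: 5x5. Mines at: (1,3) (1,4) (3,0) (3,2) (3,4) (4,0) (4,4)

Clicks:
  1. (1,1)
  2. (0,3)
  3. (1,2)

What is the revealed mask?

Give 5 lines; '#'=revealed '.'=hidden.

Click 1 (1,1) count=0: revealed 9 new [(0,0) (0,1) (0,2) (1,0) (1,1) (1,2) (2,0) (2,1) (2,2)] -> total=9
Click 2 (0,3) count=2: revealed 1 new [(0,3)] -> total=10
Click 3 (1,2) count=1: revealed 0 new [(none)] -> total=10

Answer: ####.
###..
###..
.....
.....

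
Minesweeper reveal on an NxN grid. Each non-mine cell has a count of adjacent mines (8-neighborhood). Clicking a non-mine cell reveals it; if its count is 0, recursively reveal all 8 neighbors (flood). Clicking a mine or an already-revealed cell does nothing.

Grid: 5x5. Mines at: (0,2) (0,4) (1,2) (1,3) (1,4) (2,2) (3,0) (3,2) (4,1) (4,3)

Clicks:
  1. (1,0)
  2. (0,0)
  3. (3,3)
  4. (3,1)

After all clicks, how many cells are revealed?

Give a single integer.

Click 1 (1,0) count=0: revealed 6 new [(0,0) (0,1) (1,0) (1,1) (2,0) (2,1)] -> total=6
Click 2 (0,0) count=0: revealed 0 new [(none)] -> total=6
Click 3 (3,3) count=3: revealed 1 new [(3,3)] -> total=7
Click 4 (3,1) count=4: revealed 1 new [(3,1)] -> total=8

Answer: 8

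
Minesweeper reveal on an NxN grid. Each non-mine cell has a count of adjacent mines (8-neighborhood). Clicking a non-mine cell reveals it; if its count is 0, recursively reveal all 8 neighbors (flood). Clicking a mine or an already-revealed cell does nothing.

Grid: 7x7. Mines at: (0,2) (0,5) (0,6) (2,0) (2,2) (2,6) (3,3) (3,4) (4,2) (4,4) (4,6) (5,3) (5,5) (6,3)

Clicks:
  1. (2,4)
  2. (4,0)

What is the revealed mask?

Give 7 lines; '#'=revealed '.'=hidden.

Answer: .......
.......
....#..
##.....
##.....
###....
###....

Derivation:
Click 1 (2,4) count=2: revealed 1 new [(2,4)] -> total=1
Click 2 (4,0) count=0: revealed 10 new [(3,0) (3,1) (4,0) (4,1) (5,0) (5,1) (5,2) (6,0) (6,1) (6,2)] -> total=11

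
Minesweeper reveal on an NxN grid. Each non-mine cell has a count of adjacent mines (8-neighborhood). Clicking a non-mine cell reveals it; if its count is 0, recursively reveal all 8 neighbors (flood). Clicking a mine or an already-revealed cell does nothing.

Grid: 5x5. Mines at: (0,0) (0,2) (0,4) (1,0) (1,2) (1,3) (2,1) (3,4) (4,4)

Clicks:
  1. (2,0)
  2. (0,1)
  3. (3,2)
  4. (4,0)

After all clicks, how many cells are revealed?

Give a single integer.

Click 1 (2,0) count=2: revealed 1 new [(2,0)] -> total=1
Click 2 (0,1) count=4: revealed 1 new [(0,1)] -> total=2
Click 3 (3,2) count=1: revealed 1 new [(3,2)] -> total=3
Click 4 (4,0) count=0: revealed 7 new [(3,0) (3,1) (3,3) (4,0) (4,1) (4,2) (4,3)] -> total=10

Answer: 10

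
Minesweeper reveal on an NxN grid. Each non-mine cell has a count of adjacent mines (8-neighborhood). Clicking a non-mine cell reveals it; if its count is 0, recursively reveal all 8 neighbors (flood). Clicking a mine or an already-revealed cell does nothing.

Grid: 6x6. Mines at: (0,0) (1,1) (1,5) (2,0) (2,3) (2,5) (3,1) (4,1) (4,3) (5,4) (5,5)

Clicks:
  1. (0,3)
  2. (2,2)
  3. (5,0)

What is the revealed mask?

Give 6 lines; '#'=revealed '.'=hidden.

Answer: ..###.
..###.
..#...
......
......
#.....

Derivation:
Click 1 (0,3) count=0: revealed 6 new [(0,2) (0,3) (0,4) (1,2) (1,3) (1,4)] -> total=6
Click 2 (2,2) count=3: revealed 1 new [(2,2)] -> total=7
Click 3 (5,0) count=1: revealed 1 new [(5,0)] -> total=8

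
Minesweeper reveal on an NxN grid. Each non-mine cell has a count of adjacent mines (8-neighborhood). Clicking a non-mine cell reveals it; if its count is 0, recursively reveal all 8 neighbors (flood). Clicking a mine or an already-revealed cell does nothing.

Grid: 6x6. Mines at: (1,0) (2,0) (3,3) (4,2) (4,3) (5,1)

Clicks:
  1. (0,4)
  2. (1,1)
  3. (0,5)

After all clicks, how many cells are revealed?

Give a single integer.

Click 1 (0,4) count=0: revealed 21 new [(0,1) (0,2) (0,3) (0,4) (0,5) (1,1) (1,2) (1,3) (1,4) (1,5) (2,1) (2,2) (2,3) (2,4) (2,5) (3,4) (3,5) (4,4) (4,5) (5,4) (5,5)] -> total=21
Click 2 (1,1) count=2: revealed 0 new [(none)] -> total=21
Click 3 (0,5) count=0: revealed 0 new [(none)] -> total=21

Answer: 21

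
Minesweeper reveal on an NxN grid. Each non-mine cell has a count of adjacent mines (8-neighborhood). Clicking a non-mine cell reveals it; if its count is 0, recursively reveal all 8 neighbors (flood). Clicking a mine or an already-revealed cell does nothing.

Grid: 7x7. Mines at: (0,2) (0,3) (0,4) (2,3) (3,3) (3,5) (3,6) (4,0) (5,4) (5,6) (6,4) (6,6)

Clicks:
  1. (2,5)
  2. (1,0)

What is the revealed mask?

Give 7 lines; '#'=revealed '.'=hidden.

Answer: ##.....
###....
###..#.
###....
.......
.......
.......

Derivation:
Click 1 (2,5) count=2: revealed 1 new [(2,5)] -> total=1
Click 2 (1,0) count=0: revealed 11 new [(0,0) (0,1) (1,0) (1,1) (1,2) (2,0) (2,1) (2,2) (3,0) (3,1) (3,2)] -> total=12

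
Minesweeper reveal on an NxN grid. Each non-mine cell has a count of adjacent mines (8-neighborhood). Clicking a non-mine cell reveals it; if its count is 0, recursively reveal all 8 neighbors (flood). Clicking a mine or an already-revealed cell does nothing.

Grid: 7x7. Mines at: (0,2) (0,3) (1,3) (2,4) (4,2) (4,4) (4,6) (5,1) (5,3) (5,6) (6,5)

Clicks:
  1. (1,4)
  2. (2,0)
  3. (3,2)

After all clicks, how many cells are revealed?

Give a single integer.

Answer: 14

Derivation:
Click 1 (1,4) count=3: revealed 1 new [(1,4)] -> total=1
Click 2 (2,0) count=0: revealed 13 new [(0,0) (0,1) (1,0) (1,1) (1,2) (2,0) (2,1) (2,2) (3,0) (3,1) (3,2) (4,0) (4,1)] -> total=14
Click 3 (3,2) count=1: revealed 0 new [(none)] -> total=14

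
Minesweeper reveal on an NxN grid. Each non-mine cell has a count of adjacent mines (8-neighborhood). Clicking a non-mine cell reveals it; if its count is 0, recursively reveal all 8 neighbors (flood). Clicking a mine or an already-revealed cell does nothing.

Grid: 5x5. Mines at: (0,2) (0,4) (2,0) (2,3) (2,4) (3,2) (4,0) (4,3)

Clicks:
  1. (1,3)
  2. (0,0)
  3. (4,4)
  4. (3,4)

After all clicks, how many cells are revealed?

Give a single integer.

Answer: 7

Derivation:
Click 1 (1,3) count=4: revealed 1 new [(1,3)] -> total=1
Click 2 (0,0) count=0: revealed 4 new [(0,0) (0,1) (1,0) (1,1)] -> total=5
Click 3 (4,4) count=1: revealed 1 new [(4,4)] -> total=6
Click 4 (3,4) count=3: revealed 1 new [(3,4)] -> total=7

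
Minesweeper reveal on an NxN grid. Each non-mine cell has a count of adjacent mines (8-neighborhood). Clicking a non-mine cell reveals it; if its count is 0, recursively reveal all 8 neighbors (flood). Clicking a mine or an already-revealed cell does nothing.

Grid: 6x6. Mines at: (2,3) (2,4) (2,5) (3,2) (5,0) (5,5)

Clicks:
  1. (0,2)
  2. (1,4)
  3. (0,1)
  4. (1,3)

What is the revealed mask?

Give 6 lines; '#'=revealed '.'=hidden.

Answer: ######
######
###...
##....
##....
......

Derivation:
Click 1 (0,2) count=0: revealed 19 new [(0,0) (0,1) (0,2) (0,3) (0,4) (0,5) (1,0) (1,1) (1,2) (1,3) (1,4) (1,5) (2,0) (2,1) (2,2) (3,0) (3,1) (4,0) (4,1)] -> total=19
Click 2 (1,4) count=3: revealed 0 new [(none)] -> total=19
Click 3 (0,1) count=0: revealed 0 new [(none)] -> total=19
Click 4 (1,3) count=2: revealed 0 new [(none)] -> total=19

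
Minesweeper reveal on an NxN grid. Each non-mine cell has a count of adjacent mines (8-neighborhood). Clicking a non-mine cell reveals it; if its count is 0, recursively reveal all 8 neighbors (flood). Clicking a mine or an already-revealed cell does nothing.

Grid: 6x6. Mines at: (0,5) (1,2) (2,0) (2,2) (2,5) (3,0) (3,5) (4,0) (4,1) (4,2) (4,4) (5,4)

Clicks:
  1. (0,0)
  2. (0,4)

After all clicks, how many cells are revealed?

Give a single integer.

Answer: 5

Derivation:
Click 1 (0,0) count=0: revealed 4 new [(0,0) (0,1) (1,0) (1,1)] -> total=4
Click 2 (0,4) count=1: revealed 1 new [(0,4)] -> total=5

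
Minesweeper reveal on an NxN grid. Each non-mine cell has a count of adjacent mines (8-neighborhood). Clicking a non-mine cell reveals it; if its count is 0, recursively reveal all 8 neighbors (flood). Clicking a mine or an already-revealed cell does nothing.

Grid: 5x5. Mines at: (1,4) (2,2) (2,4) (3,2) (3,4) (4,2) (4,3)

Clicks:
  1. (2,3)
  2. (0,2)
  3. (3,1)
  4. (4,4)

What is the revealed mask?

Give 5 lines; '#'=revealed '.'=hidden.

Click 1 (2,3) count=5: revealed 1 new [(2,3)] -> total=1
Click 2 (0,2) count=0: revealed 14 new [(0,0) (0,1) (0,2) (0,3) (1,0) (1,1) (1,2) (1,3) (2,0) (2,1) (3,0) (3,1) (4,0) (4,1)] -> total=15
Click 3 (3,1) count=3: revealed 0 new [(none)] -> total=15
Click 4 (4,4) count=2: revealed 1 new [(4,4)] -> total=16

Answer: ####.
####.
##.#.
##...
##..#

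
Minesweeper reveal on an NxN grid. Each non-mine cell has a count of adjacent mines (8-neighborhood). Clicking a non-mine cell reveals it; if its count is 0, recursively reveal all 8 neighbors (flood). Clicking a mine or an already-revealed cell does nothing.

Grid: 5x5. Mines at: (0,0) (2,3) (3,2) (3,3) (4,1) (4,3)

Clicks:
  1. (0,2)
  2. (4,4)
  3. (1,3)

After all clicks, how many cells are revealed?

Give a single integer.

Answer: 9

Derivation:
Click 1 (0,2) count=0: revealed 8 new [(0,1) (0,2) (0,3) (0,4) (1,1) (1,2) (1,3) (1,4)] -> total=8
Click 2 (4,4) count=2: revealed 1 new [(4,4)] -> total=9
Click 3 (1,3) count=1: revealed 0 new [(none)] -> total=9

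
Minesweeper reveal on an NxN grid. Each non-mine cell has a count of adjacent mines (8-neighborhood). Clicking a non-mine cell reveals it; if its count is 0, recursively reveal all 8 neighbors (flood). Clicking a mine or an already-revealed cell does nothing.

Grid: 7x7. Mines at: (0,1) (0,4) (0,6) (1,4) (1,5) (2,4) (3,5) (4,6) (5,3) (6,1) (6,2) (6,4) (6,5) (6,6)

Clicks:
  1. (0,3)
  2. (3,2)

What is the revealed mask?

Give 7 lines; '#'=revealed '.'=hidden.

Answer: ...#...
####...
####...
####...
####...
###....
.......

Derivation:
Click 1 (0,3) count=2: revealed 1 new [(0,3)] -> total=1
Click 2 (3,2) count=0: revealed 19 new [(1,0) (1,1) (1,2) (1,3) (2,0) (2,1) (2,2) (2,3) (3,0) (3,1) (3,2) (3,3) (4,0) (4,1) (4,2) (4,3) (5,0) (5,1) (5,2)] -> total=20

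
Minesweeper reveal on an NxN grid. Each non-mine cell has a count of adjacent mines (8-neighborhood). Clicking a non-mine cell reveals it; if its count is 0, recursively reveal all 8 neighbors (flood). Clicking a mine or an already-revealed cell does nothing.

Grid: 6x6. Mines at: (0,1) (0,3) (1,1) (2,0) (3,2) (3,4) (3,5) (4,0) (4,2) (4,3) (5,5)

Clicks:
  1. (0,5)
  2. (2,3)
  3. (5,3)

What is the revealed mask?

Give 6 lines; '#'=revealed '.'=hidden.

Answer: ....##
....##
...###
......
......
...#..

Derivation:
Click 1 (0,5) count=0: revealed 6 new [(0,4) (0,5) (1,4) (1,5) (2,4) (2,5)] -> total=6
Click 2 (2,3) count=2: revealed 1 new [(2,3)] -> total=7
Click 3 (5,3) count=2: revealed 1 new [(5,3)] -> total=8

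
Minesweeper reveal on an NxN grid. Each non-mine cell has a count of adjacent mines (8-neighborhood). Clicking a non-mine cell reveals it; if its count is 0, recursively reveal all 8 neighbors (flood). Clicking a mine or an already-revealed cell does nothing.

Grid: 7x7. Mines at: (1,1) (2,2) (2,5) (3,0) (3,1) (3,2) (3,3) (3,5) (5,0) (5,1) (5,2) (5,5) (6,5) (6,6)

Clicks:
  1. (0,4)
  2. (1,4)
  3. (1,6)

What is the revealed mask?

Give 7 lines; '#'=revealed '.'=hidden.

Click 1 (0,4) count=0: revealed 10 new [(0,2) (0,3) (0,4) (0,5) (0,6) (1,2) (1,3) (1,4) (1,5) (1,6)] -> total=10
Click 2 (1,4) count=1: revealed 0 new [(none)] -> total=10
Click 3 (1,6) count=1: revealed 0 new [(none)] -> total=10

Answer: ..#####
..#####
.......
.......
.......
.......
.......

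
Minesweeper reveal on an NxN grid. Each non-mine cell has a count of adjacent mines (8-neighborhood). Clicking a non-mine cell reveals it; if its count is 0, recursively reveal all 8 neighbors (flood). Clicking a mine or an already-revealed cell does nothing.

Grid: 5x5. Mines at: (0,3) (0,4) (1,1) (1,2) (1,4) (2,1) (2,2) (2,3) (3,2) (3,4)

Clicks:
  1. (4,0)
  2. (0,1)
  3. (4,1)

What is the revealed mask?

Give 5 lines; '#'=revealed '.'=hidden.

Answer: .#...
.....
.....
##...
##...

Derivation:
Click 1 (4,0) count=0: revealed 4 new [(3,0) (3,1) (4,0) (4,1)] -> total=4
Click 2 (0,1) count=2: revealed 1 new [(0,1)] -> total=5
Click 3 (4,1) count=1: revealed 0 new [(none)] -> total=5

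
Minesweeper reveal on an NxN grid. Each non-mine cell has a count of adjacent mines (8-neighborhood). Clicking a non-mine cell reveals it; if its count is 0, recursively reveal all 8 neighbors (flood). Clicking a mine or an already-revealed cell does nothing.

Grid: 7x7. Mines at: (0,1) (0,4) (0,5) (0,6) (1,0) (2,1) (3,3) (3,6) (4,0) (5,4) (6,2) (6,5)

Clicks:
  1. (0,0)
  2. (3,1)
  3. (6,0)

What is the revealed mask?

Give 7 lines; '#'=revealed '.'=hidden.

Answer: #......
.......
.......
.#.....
.......
##.....
##.....

Derivation:
Click 1 (0,0) count=2: revealed 1 new [(0,0)] -> total=1
Click 2 (3,1) count=2: revealed 1 new [(3,1)] -> total=2
Click 3 (6,0) count=0: revealed 4 new [(5,0) (5,1) (6,0) (6,1)] -> total=6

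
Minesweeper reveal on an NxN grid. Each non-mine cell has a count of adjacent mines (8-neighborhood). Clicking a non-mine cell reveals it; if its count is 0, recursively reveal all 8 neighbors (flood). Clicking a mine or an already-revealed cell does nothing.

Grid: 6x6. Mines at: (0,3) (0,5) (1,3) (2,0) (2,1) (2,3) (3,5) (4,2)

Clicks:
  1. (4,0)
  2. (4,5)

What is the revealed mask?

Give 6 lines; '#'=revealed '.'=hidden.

Click 1 (4,0) count=0: revealed 6 new [(3,0) (3,1) (4,0) (4,1) (5,0) (5,1)] -> total=6
Click 2 (4,5) count=1: revealed 1 new [(4,5)] -> total=7

Answer: ......
......
......
##....
##...#
##....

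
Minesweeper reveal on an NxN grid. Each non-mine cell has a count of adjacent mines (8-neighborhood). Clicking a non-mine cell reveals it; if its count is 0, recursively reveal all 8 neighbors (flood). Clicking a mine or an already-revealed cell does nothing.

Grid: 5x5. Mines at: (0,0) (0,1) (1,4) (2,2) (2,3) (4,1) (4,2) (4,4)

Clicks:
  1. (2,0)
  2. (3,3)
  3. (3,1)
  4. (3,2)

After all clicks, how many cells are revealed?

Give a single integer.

Answer: 8

Derivation:
Click 1 (2,0) count=0: revealed 6 new [(1,0) (1,1) (2,0) (2,1) (3,0) (3,1)] -> total=6
Click 2 (3,3) count=4: revealed 1 new [(3,3)] -> total=7
Click 3 (3,1) count=3: revealed 0 new [(none)] -> total=7
Click 4 (3,2) count=4: revealed 1 new [(3,2)] -> total=8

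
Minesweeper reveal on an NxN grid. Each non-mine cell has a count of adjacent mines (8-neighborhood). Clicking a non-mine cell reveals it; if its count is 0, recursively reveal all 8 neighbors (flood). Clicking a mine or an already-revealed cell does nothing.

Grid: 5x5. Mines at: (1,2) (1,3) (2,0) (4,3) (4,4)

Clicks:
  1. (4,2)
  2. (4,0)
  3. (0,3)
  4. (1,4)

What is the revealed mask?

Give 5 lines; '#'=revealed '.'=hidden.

Click 1 (4,2) count=1: revealed 1 new [(4,2)] -> total=1
Click 2 (4,0) count=0: revealed 5 new [(3,0) (3,1) (3,2) (4,0) (4,1)] -> total=6
Click 3 (0,3) count=2: revealed 1 new [(0,3)] -> total=7
Click 4 (1,4) count=1: revealed 1 new [(1,4)] -> total=8

Answer: ...#.
....#
.....
###..
###..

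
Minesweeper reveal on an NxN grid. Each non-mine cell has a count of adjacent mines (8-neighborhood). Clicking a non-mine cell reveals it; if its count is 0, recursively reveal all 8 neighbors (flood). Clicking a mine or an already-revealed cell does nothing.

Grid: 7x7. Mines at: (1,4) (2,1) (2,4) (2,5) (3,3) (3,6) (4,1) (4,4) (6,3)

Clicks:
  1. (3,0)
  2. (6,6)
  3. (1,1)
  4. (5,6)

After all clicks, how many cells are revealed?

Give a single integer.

Answer: 10

Derivation:
Click 1 (3,0) count=2: revealed 1 new [(3,0)] -> total=1
Click 2 (6,6) count=0: revealed 8 new [(4,5) (4,6) (5,4) (5,5) (5,6) (6,4) (6,5) (6,6)] -> total=9
Click 3 (1,1) count=1: revealed 1 new [(1,1)] -> total=10
Click 4 (5,6) count=0: revealed 0 new [(none)] -> total=10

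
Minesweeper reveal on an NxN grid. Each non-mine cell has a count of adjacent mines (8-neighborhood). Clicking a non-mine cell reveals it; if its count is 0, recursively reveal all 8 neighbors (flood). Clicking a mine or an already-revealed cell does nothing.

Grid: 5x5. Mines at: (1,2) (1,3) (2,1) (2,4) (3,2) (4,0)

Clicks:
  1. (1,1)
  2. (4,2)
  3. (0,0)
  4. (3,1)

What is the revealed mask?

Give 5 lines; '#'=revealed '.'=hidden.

Click 1 (1,1) count=2: revealed 1 new [(1,1)] -> total=1
Click 2 (4,2) count=1: revealed 1 new [(4,2)] -> total=2
Click 3 (0,0) count=0: revealed 3 new [(0,0) (0,1) (1,0)] -> total=5
Click 4 (3,1) count=3: revealed 1 new [(3,1)] -> total=6

Answer: ##...
##...
.....
.#...
..#..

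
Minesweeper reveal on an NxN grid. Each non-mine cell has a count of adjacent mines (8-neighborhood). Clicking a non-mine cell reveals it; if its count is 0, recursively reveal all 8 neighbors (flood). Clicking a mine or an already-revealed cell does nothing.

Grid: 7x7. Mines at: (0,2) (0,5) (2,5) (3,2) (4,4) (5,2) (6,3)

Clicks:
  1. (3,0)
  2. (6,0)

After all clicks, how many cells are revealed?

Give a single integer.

Answer: 14

Derivation:
Click 1 (3,0) count=0: revealed 14 new [(0,0) (0,1) (1,0) (1,1) (2,0) (2,1) (3,0) (3,1) (4,0) (4,1) (5,0) (5,1) (6,0) (6,1)] -> total=14
Click 2 (6,0) count=0: revealed 0 new [(none)] -> total=14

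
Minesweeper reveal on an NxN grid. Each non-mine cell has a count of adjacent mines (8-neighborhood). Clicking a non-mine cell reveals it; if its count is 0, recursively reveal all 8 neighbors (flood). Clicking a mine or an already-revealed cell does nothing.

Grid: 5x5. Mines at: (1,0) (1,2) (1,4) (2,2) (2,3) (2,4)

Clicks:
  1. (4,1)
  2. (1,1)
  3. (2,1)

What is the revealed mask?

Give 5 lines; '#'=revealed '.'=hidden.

Answer: .....
.#...
##...
#####
#####

Derivation:
Click 1 (4,1) count=0: revealed 12 new [(2,0) (2,1) (3,0) (3,1) (3,2) (3,3) (3,4) (4,0) (4,1) (4,2) (4,3) (4,4)] -> total=12
Click 2 (1,1) count=3: revealed 1 new [(1,1)] -> total=13
Click 3 (2,1) count=3: revealed 0 new [(none)] -> total=13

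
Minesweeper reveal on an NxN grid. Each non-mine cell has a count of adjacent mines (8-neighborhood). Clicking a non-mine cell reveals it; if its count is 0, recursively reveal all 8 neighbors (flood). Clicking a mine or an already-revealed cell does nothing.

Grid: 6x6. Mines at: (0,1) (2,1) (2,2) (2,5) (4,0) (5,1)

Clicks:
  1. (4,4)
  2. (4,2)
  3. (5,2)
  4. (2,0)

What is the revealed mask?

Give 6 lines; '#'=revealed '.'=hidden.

Answer: ......
......
#.....
..####
..####
..####

Derivation:
Click 1 (4,4) count=0: revealed 12 new [(3,2) (3,3) (3,4) (3,5) (4,2) (4,3) (4,4) (4,5) (5,2) (5,3) (5,4) (5,5)] -> total=12
Click 2 (4,2) count=1: revealed 0 new [(none)] -> total=12
Click 3 (5,2) count=1: revealed 0 new [(none)] -> total=12
Click 4 (2,0) count=1: revealed 1 new [(2,0)] -> total=13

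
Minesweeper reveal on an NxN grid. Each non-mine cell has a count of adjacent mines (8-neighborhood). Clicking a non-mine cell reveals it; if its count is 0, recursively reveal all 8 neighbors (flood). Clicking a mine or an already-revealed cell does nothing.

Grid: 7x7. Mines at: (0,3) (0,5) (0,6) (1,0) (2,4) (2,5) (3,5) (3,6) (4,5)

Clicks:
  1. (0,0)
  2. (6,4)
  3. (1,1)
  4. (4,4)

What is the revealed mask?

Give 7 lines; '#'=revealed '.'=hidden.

Click 1 (0,0) count=1: revealed 1 new [(0,0)] -> total=1
Click 2 (6,4) count=0: revealed 31 new [(1,1) (1,2) (1,3) (2,0) (2,1) (2,2) (2,3) (3,0) (3,1) (3,2) (3,3) (3,4) (4,0) (4,1) (4,2) (4,3) (4,4) (5,0) (5,1) (5,2) (5,3) (5,4) (5,5) (5,6) (6,0) (6,1) (6,2) (6,3) (6,4) (6,5) (6,6)] -> total=32
Click 3 (1,1) count=1: revealed 0 new [(none)] -> total=32
Click 4 (4,4) count=2: revealed 0 new [(none)] -> total=32

Answer: #......
.###...
####...
#####..
#####..
#######
#######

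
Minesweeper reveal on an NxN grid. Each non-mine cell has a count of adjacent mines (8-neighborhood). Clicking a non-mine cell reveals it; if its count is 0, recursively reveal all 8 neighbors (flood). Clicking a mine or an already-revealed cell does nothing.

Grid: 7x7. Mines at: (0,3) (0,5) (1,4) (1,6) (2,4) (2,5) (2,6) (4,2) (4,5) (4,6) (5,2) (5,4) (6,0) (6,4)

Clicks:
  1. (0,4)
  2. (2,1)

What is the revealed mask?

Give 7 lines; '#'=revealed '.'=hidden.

Answer: ###.#..
####...
####...
####...
##.....
##.....
.......

Derivation:
Click 1 (0,4) count=3: revealed 1 new [(0,4)] -> total=1
Click 2 (2,1) count=0: revealed 19 new [(0,0) (0,1) (0,2) (1,0) (1,1) (1,2) (1,3) (2,0) (2,1) (2,2) (2,3) (3,0) (3,1) (3,2) (3,3) (4,0) (4,1) (5,0) (5,1)] -> total=20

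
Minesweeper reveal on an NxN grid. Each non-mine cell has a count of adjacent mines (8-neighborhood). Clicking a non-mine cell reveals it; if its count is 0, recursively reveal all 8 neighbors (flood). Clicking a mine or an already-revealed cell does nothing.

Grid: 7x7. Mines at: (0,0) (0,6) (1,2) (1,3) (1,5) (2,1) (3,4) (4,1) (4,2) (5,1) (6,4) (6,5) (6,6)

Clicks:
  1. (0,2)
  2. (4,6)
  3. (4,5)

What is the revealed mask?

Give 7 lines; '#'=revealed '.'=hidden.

Click 1 (0,2) count=2: revealed 1 new [(0,2)] -> total=1
Click 2 (4,6) count=0: revealed 8 new [(2,5) (2,6) (3,5) (3,6) (4,5) (4,6) (5,5) (5,6)] -> total=9
Click 3 (4,5) count=1: revealed 0 new [(none)] -> total=9

Answer: ..#....
.......
.....##
.....##
.....##
.....##
.......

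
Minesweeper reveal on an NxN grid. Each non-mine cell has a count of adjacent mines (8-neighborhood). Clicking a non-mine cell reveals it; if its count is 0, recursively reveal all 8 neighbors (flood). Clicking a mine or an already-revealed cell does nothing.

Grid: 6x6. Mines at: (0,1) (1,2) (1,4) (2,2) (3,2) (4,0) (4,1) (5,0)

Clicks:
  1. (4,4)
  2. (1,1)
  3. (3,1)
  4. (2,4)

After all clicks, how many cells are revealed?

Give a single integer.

Click 1 (4,4) count=0: revealed 14 new [(2,3) (2,4) (2,5) (3,3) (3,4) (3,5) (4,2) (4,3) (4,4) (4,5) (5,2) (5,3) (5,4) (5,5)] -> total=14
Click 2 (1,1) count=3: revealed 1 new [(1,1)] -> total=15
Click 3 (3,1) count=4: revealed 1 new [(3,1)] -> total=16
Click 4 (2,4) count=1: revealed 0 new [(none)] -> total=16

Answer: 16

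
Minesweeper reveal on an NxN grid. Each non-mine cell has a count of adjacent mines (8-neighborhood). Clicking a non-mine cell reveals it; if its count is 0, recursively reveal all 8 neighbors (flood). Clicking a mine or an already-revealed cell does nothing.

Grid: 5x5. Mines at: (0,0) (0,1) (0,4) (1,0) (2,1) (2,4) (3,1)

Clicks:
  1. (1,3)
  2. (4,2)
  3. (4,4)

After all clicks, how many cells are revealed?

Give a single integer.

Answer: 7

Derivation:
Click 1 (1,3) count=2: revealed 1 new [(1,3)] -> total=1
Click 2 (4,2) count=1: revealed 1 new [(4,2)] -> total=2
Click 3 (4,4) count=0: revealed 5 new [(3,2) (3,3) (3,4) (4,3) (4,4)] -> total=7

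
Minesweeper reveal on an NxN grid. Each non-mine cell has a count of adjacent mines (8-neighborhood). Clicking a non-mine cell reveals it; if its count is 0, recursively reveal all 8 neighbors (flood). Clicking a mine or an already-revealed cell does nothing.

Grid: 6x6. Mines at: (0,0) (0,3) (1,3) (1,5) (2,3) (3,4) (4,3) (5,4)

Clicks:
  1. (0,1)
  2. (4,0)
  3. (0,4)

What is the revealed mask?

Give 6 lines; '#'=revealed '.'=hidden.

Answer: .#..#.
###...
###...
###...
###...
###...

Derivation:
Click 1 (0,1) count=1: revealed 1 new [(0,1)] -> total=1
Click 2 (4,0) count=0: revealed 15 new [(1,0) (1,1) (1,2) (2,0) (2,1) (2,2) (3,0) (3,1) (3,2) (4,0) (4,1) (4,2) (5,0) (5,1) (5,2)] -> total=16
Click 3 (0,4) count=3: revealed 1 new [(0,4)] -> total=17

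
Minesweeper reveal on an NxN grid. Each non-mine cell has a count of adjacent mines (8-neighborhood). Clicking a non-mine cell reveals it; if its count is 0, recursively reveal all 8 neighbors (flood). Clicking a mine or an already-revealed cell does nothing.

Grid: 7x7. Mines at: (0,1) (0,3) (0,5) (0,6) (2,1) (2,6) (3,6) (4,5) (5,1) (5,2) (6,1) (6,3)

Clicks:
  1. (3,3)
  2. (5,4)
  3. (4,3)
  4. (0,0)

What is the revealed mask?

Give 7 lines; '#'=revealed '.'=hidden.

Click 1 (3,3) count=0: revealed 15 new [(1,2) (1,3) (1,4) (1,5) (2,2) (2,3) (2,4) (2,5) (3,2) (3,3) (3,4) (3,5) (4,2) (4,3) (4,4)] -> total=15
Click 2 (5,4) count=2: revealed 1 new [(5,4)] -> total=16
Click 3 (4,3) count=1: revealed 0 new [(none)] -> total=16
Click 4 (0,0) count=1: revealed 1 new [(0,0)] -> total=17

Answer: #......
..####.
..####.
..####.
..###..
....#..
.......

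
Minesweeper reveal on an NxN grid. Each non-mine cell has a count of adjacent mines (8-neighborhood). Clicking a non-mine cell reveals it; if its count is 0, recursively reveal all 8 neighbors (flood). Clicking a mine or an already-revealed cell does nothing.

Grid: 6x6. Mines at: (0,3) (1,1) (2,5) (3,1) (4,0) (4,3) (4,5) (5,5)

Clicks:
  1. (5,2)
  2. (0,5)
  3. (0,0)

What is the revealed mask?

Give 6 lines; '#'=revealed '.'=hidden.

Answer: #...##
....##
......
......
......
..#...

Derivation:
Click 1 (5,2) count=1: revealed 1 new [(5,2)] -> total=1
Click 2 (0,5) count=0: revealed 4 new [(0,4) (0,5) (1,4) (1,5)] -> total=5
Click 3 (0,0) count=1: revealed 1 new [(0,0)] -> total=6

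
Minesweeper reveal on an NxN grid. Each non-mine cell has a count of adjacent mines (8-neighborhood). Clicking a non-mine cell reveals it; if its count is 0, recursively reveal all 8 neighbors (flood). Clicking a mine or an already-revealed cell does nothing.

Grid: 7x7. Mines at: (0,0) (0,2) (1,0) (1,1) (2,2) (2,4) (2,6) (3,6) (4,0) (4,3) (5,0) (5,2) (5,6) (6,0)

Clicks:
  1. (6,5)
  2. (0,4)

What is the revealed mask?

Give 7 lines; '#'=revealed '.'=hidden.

Click 1 (6,5) count=1: revealed 1 new [(6,5)] -> total=1
Click 2 (0,4) count=0: revealed 8 new [(0,3) (0,4) (0,5) (0,6) (1,3) (1,4) (1,5) (1,6)] -> total=9

Answer: ...####
...####
.......
.......
.......
.......
.....#.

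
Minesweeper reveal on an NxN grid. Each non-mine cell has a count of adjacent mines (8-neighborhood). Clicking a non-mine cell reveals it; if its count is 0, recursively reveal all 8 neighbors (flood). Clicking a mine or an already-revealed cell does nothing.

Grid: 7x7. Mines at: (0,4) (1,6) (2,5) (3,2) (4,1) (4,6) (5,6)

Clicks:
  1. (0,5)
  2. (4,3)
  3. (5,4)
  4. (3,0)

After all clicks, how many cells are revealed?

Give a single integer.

Click 1 (0,5) count=2: revealed 1 new [(0,5)] -> total=1
Click 2 (4,3) count=1: revealed 1 new [(4,3)] -> total=2
Click 3 (5,4) count=0: revealed 18 new [(3,3) (3,4) (3,5) (4,2) (4,4) (4,5) (5,0) (5,1) (5,2) (5,3) (5,4) (5,5) (6,0) (6,1) (6,2) (6,3) (6,4) (6,5)] -> total=20
Click 4 (3,0) count=1: revealed 1 new [(3,0)] -> total=21

Answer: 21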